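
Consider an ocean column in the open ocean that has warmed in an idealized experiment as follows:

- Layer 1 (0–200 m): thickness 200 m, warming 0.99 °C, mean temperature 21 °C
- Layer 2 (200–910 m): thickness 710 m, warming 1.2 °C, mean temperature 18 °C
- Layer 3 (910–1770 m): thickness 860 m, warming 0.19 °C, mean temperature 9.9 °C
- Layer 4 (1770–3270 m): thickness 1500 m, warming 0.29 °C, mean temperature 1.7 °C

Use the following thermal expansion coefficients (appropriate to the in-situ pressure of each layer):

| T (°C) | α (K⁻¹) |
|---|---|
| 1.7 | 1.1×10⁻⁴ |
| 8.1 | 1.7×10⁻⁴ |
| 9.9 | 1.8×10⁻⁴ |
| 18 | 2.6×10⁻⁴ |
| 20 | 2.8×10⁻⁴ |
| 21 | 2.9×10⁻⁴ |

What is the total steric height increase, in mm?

356 mm

Layer 1 at 21 °C → α = 2.9×10⁻⁴ K⁻¹
Layer 2 at 18 °C → α = 2.6×10⁻⁴ K⁻¹
Layer 3 at 9.9 °C → α = 1.8×10⁻⁴ K⁻¹
Layer 4 at 1.7 °C → α = 1.1×10⁻⁴ K⁻¹
0–200 m: 2.9×10⁻⁴ × 0.99 × 200 = 0.05742 m
200–910 m: 1.2 × 710 × 2.6×10⁻⁴ = 0.22152 m
Layer 3: 860 × 1.8×10⁻⁴ × 0.19 = 0.029412 m
1.1×10⁻⁴ × 1500 × 0.29 = 0.04785 m
Δh = 0.05742 + 0.22152 + 0.029412 + 0.04785 = 0.356202 m ≈ 356 mm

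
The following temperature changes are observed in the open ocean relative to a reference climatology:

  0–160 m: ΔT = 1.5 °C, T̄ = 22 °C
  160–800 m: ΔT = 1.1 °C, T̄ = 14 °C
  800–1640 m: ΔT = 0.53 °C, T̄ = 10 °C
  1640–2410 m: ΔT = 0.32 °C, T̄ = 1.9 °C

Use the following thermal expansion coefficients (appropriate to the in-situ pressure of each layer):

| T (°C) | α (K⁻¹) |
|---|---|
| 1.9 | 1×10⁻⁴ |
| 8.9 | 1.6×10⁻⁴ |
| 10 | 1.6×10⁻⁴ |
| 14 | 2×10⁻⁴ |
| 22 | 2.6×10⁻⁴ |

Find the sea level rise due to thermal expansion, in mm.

Δh ≈ 299 mm

Layer 1 at 22 °C → α = 2.6×10⁻⁴ K⁻¹
Layer 2 at 14 °C → α = 2×10⁻⁴ K⁻¹
Layer 3 at 10 °C → α = 1.6×10⁻⁴ K⁻¹
Layer 4 at 1.9 °C → α = 1×10⁻⁴ K⁻¹
0–160 m: 1.5 × 160 × 2.6×10⁻⁴ = 0.06240 m
640 × 1.1 × 2×10⁻⁴ = 0.14080 m
Layer 3: 0.53 × 840 × 1.6×10⁻⁴ = 0.071232 m
0.32 × 770 × 1×10⁻⁴ = 0.02464 m
Δh = 0.06240 + 0.14080 + 0.071232 + 0.02464 = 0.299072 m ≈ 299 mm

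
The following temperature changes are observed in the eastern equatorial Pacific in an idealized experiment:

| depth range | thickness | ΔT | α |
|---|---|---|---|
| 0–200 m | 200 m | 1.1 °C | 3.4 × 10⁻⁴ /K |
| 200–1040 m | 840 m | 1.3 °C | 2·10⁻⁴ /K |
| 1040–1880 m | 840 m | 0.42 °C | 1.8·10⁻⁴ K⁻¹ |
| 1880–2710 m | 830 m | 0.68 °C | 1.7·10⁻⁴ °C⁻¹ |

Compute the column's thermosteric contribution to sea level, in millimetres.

Δh ≈ 453 mm

3.4×10⁻⁴ × 1.1 × 200 = 0.07480 m
200–1040 m: 2×10⁻⁴ × 840 × 1.3 = 0.21840 m
0.42 × 840 × 1.8×10⁻⁴ = 0.063504 m
Layer 4: 0.68 × 830 × 1.7×10⁻⁴ = 0.095948 m
Δh = 0.07480 + 0.21840 + 0.063504 + 0.095948 = 0.452652 m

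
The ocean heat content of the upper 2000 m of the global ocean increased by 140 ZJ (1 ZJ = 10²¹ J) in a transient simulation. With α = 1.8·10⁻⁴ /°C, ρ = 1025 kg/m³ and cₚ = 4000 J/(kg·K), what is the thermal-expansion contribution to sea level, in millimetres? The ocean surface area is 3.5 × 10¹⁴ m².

about 18 mm

Per unit area: Q = 140×10²¹ / (3.5×10¹⁴) = 4×10⁸ J/m²
Δh = αQ/(ρcₚ) = 1.8×10⁻⁴ × 4×10⁸ / (1025 × 4000) ≈ 0.017561 m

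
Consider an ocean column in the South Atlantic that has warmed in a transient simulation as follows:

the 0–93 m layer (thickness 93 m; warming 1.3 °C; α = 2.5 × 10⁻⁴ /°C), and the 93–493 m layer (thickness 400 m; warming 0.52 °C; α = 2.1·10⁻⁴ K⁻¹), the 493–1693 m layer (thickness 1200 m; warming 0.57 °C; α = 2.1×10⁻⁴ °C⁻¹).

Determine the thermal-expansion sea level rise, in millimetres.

1.3 × 93 × 2.5×10⁻⁴ = 0.030225 m
93–493 m: 2.1×10⁻⁴ × 0.52 × 400 = 0.04368 m
1200 × 2.1×10⁻⁴ × 0.57 = 0.14364 m
Δh = 0.030225 + 0.04368 + 0.14364 = 0.217545 m

218 mm of thermosteric rise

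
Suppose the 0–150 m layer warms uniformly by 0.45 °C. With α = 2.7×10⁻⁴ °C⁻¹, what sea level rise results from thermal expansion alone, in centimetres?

Δh ≈ 1.82 cm

Δh = αΔT·H = 2.7×10⁻⁴ × 0.45 × 150 = 0.018225 m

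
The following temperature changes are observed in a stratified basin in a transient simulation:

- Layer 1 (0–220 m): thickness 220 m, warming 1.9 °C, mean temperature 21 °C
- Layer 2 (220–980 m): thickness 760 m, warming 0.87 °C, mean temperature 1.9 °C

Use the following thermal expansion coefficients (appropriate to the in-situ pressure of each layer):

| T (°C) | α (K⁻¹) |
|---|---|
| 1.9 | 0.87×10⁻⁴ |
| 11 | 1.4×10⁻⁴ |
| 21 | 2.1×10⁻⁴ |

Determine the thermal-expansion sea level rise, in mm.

150 mm

Layer 1 at 21 °C → α = 2.1×10⁻⁴ K⁻¹
Layer 2 at 1.9 °C → α = 0.87×10⁻⁴ K⁻¹
0–220 m: 2.1×10⁻⁴ × 220 × 1.9 = 0.08778 m
Layer 2: 0.87×10⁻⁴ × 760 × 0.87 = 0.0575244 m
Δh = 0.08778 + 0.0575244 = 0.1453044 m ≈ 150 mm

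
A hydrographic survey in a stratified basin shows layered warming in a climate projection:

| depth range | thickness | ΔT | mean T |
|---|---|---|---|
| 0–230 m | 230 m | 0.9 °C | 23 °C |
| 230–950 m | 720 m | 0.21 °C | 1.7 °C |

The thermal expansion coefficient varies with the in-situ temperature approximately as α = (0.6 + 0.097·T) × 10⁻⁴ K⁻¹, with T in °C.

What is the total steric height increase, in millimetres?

Layer 1: α = (0.6 + 0.097×23)×10⁻⁴ = 2.831×10⁻⁴ K⁻¹
Layer 2: α = (0.6 + 0.097×1.7)×10⁻⁴ = 0.7649×10⁻⁴ K⁻¹
0–230 m: 2.831×10⁻⁴ × 230 × 0.9 = 0.0586017 m
230–950 m: 0.7649×10⁻⁴ × 720 × 0.21 = 0.011565288 m
Δh = 0.0586017 + 0.011565288 = 0.070166988 m ≈ 70 mm

Δh = 70 mm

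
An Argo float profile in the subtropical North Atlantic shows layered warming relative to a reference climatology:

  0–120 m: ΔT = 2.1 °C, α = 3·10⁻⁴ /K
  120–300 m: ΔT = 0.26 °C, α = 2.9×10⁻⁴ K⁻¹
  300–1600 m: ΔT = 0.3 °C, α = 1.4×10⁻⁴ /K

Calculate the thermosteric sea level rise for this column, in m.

0.144 m

0–120 m: 120 × 3×10⁻⁴ × 2.1 = 0.07560 m
2.9×10⁻⁴ × 0.26 × 180 = 0.013572 m
300–1600 m: 1300 × 0.3 × 1.4×10⁻⁴ = 0.05460 m
Δh = 0.07560 + 0.013572 + 0.05460 = 0.143772 m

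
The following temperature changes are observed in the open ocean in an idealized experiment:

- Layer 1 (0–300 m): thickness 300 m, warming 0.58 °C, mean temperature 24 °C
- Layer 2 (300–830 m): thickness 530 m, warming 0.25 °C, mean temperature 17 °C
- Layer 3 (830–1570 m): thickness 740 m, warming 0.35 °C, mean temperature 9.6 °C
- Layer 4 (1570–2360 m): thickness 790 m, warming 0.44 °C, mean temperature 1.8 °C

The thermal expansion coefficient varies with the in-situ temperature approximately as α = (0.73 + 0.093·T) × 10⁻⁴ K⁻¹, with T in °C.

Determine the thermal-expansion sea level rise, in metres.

Layer 1: α = (0.73 + 0.093×24)×10⁻⁴ = 2.962×10⁻⁴ K⁻¹
Layer 2: α = (0.73 + 0.093×17)×10⁻⁴ = 2.311×10⁻⁴ K⁻¹
Layer 3: α = (0.73 + 0.093×9.6)×10⁻⁴ = 1.6228×10⁻⁴ K⁻¹
Layer 4: α = (0.73 + 0.093×1.8)×10⁻⁴ = 0.8974×10⁻⁴ K⁻¹
300 × 0.58 × 2.962×10⁻⁴ = 0.0515388 m
Layer 2: 2.311×10⁻⁴ × 0.25 × 530 = 0.03062075 m
Layer 3: 1.6228×10⁻⁴ × 740 × 0.35 = 0.04203052 m
790 × 0.44 × 0.8974×10⁻⁴ = 0.031193624 m
Δh = 0.0515388 + 0.03062075 + 0.04203052 + 0.031193624 = 0.155383694 m ≈ 0.155 m

Δh ≈ 0.155 m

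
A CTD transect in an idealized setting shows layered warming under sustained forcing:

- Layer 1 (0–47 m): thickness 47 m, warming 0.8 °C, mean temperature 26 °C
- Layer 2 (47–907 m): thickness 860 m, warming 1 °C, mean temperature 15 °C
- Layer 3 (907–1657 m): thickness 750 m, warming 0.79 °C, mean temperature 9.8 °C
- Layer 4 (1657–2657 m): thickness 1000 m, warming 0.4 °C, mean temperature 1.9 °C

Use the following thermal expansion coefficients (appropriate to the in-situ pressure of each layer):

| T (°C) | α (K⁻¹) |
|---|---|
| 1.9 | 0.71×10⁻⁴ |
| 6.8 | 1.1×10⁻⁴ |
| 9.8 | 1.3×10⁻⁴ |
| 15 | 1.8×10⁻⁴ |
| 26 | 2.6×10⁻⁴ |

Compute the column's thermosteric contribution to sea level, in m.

about 0.270 m

Layer 1 at 26 °C → α = 2.6×10⁻⁴ K⁻¹
Layer 2 at 15 °C → α = 1.8×10⁻⁴ K⁻¹
Layer 3 at 9.8 °C → α = 1.3×10⁻⁴ K⁻¹
Layer 4 at 1.9 °C → α = 0.71×10⁻⁴ K⁻¹
0–47 m: 47 × 2.6×10⁻⁴ × 0.8 = 0.009776 m
Layer 2: 1.8×10⁻⁴ × 860 × 1 = 0.15480 m
1.3×10⁻⁴ × 0.79 × 750 = 0.077025 m
0.71×10⁻⁴ × 0.4 × 1000 = 0.02840 m
Δh = 0.009776 + 0.15480 + 0.077025 + 0.02840 = 0.270001 m ≈ 0.270 m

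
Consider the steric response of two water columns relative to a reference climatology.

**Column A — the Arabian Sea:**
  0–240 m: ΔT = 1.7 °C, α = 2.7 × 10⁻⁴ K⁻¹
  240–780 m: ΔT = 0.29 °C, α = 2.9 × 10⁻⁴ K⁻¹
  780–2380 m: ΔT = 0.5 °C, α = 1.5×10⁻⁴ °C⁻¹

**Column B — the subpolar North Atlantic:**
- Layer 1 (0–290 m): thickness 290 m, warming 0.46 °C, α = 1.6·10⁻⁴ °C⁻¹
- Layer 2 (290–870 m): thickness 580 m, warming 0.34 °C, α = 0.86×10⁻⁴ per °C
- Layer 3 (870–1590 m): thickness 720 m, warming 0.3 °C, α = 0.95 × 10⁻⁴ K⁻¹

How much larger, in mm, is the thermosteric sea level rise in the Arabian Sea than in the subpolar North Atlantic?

Δh_A − Δh_B ≈ 217 mm

A Layer 1: 2.7×10⁻⁴ × 1.7 × 240 = 0.11016 m
A 540 × 0.29 × 2.9×10⁻⁴ = 0.045414 m
A 0.5 × 1.5×10⁻⁴ × 1600 = 0.12000 m
A total: 0.275574 m
B 0–290 m: 0.46 × 290 × 1.6×10⁻⁴ = 0.021344 m
B 0.86×10⁻⁴ × 580 × 0.34 = 0.0169592 m
B 0.3 × 720 × 0.95×10⁻⁴ = 0.02052 m
B total: 0.0588232 m
Difference: 0.275574 − 0.0588232 = 0.2167508 m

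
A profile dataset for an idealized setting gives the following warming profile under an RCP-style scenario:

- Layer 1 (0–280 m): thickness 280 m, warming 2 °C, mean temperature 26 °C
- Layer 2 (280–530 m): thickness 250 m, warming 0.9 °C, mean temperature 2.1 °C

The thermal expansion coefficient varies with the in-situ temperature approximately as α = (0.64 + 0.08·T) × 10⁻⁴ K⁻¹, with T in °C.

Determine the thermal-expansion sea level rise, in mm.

about 171 mm

Layer 1: α = (0.64 + 0.08×26)×10⁻⁴ = 2.72×10⁻⁴ K⁻¹
Layer 2: α = (0.64 + 0.08×2.1)×10⁻⁴ = 0.808×10⁻⁴ K⁻¹
2 × 2.72×10⁻⁴ × 280 = 0.15232 m
250 × 0.9 × 0.808×10⁻⁴ = 0.01818 m
Δh = 0.15232 + 0.01818 = 0.17050 m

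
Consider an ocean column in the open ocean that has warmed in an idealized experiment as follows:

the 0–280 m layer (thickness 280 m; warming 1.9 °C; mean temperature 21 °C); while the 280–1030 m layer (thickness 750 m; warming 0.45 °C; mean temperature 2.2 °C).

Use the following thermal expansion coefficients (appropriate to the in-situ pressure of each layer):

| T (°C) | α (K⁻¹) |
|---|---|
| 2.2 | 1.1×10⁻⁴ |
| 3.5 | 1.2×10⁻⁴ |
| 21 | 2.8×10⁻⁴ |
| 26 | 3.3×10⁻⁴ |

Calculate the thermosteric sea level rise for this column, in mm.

Layer 1 at 21 °C → α = 2.8×10⁻⁴ K⁻¹
Layer 2 at 2.2 °C → α = 1.1×10⁻⁴ K⁻¹
1.9 × 2.8×10⁻⁴ × 280 = 0.14896 m
280–1030 m: 1.1×10⁻⁴ × 750 × 0.45 = 0.037125 m
Δh = 0.14896 + 0.037125 = 0.186085 m ≈ 186 mm

about 186 mm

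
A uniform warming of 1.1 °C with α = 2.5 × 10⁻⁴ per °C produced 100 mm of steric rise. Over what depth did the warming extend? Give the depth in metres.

H = Δh/(αΔT) = 0.1 / (2.5×10⁻⁴ × 1.1) ≈ 363.6 m

H ≈ 364 m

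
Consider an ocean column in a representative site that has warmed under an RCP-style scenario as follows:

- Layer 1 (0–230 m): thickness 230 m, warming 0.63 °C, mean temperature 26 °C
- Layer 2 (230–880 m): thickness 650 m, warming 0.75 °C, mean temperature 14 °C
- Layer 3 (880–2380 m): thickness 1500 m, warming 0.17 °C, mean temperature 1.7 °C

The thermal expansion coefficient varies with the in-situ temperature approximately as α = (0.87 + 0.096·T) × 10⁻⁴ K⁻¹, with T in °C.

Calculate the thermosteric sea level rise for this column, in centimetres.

Layer 1: α = (0.87 + 0.096×26)×10⁻⁴ = 3.366×10⁻⁴ K⁻¹
Layer 2: α = (0.87 + 0.096×14)×10⁻⁴ = 2.214×10⁻⁴ K⁻¹
Layer 3: α = (0.87 + 0.096×1.7)×10⁻⁴ = 1.0332×10⁻⁴ K⁻¹
Layer 1: 3.366×10⁻⁴ × 0.63 × 230 = 0.04877334 m
Layer 2: 650 × 0.75 × 2.214×10⁻⁴ = 0.1079325 m
Layer 3: 0.17 × 1.0332×10⁻⁴ × 1500 = 0.0263466 m
Δh = 0.04877334 + 0.1079325 + 0.0263466 = 0.18305244 m ≈ 18 cm

18 cm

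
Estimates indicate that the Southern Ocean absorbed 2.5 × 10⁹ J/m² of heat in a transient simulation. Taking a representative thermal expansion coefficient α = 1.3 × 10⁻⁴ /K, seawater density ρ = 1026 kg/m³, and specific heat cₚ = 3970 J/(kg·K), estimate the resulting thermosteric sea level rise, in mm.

Δh = αQ/(ρcₚ) = 1.3×10⁻⁴ × 2.5×10⁹ / (1026 × 3970) ≈ 0.079789 m

about 79.8 mm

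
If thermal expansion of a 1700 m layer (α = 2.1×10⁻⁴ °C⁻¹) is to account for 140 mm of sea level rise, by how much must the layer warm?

ΔT ≈ 0.39 °C

ΔT = Δh/(αH) = 0.14 / (2.1×10⁻⁴ × 1700) ≈ 0.3922 °C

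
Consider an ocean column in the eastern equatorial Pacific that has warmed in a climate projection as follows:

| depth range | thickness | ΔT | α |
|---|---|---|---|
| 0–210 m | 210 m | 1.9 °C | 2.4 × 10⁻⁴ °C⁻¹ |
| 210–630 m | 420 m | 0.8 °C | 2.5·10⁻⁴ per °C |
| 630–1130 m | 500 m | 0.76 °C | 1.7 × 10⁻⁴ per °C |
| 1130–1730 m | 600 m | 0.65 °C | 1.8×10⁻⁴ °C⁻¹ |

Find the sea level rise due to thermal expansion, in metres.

210 × 1.9 × 2.4×10⁻⁴ = 0.09576 m
2.5×10⁻⁴ × 420 × 0.8 = 0.08400 m
1.7×10⁻⁴ × 0.76 × 500 = 0.06460 m
Layer 4: 600 × 1.8×10⁻⁴ × 0.65 = 0.07020 m
Δh = 0.09576 + 0.08400 + 0.06460 + 0.07020 = 0.31456 m

Δh = 0.315 m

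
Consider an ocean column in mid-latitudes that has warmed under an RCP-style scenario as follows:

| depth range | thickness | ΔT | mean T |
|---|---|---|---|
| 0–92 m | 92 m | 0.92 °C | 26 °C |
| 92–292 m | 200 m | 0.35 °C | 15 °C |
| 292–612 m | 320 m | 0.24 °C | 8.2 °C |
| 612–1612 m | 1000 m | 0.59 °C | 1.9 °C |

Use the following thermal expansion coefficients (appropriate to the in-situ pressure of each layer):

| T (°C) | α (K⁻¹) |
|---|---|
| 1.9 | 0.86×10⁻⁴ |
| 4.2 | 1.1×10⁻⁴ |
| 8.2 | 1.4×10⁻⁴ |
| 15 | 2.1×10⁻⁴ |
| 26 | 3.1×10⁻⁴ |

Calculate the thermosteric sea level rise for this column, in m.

Layer 1 at 26 °C → α = 3.1×10⁻⁴ K⁻¹
Layer 2 at 15 °C → α = 2.1×10⁻⁴ K⁻¹
Layer 3 at 8.2 °C → α = 1.4×10⁻⁴ K⁻¹
Layer 4 at 1.9 °C → α = 0.86×10⁻⁴ K⁻¹
0–92 m: 0.92 × 3.1×10⁻⁴ × 92 = 0.0262384 m
Layer 2: 200 × 2.1×10⁻⁴ × 0.35 = 0.01470 m
320 × 1.4×10⁻⁴ × 0.24 = 0.010752 m
0.59 × 1000 × 0.86×10⁻⁴ = 0.05074 m
Δh = 0.0262384 + 0.01470 + 0.010752 + 0.05074 = 0.1024304 m

0.102 m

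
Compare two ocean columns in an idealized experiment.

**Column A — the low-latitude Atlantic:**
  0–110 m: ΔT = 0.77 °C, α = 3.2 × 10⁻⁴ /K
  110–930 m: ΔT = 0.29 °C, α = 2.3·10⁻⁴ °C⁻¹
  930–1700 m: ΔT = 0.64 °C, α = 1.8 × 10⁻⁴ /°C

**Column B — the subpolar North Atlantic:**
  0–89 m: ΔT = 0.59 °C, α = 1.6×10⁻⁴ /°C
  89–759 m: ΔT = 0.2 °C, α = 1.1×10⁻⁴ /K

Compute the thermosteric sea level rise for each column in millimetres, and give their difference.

A: 170 mm; B: 23 mm; difference 150 mm

A Layer 1: 3.2×10⁻⁴ × 0.77 × 110 = 0.027104 m
A 0.29 × 2.3×10⁻⁴ × 820 = 0.054694 m
A Layer 3: 0.64 × 1.8×10⁻⁴ × 770 = 0.088704 m
A total: 0.170502 m
B 1.6×10⁻⁴ × 0.59 × 89 = 0.0084016 m
B 670 × 1.1×10⁻⁴ × 0.2 = 0.01474 m
B total: 0.0231416 m
Difference: 0.170502 − 0.0231416 = 0.1473604 m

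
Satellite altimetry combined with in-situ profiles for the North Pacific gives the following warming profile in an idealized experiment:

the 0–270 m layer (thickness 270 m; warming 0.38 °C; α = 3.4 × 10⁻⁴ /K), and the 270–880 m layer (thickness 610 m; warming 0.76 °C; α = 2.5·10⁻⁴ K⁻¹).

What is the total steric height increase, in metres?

3.4×10⁻⁴ × 270 × 0.38 = 0.034884 m
270–880 m: 0.76 × 610 × 2.5×10⁻⁴ = 0.11590 m
Δh = 0.034884 + 0.11590 = 0.150784 m ≈ 0.15 m

0.15 m of thermosteric rise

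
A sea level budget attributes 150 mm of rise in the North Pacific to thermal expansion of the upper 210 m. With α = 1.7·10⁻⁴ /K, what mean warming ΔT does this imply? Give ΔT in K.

4.20 K

ΔT = Δh/(αH) = 0.15 / (1.7×10⁻⁴ × 210) ≈ 4.202 K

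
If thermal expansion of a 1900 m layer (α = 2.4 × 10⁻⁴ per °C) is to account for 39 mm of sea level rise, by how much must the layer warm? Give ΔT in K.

ΔT = Δh/(αH) = 0.039 / (2.4×10⁻⁴ × 1900) ≈ 0.08553 K

about 0.086 K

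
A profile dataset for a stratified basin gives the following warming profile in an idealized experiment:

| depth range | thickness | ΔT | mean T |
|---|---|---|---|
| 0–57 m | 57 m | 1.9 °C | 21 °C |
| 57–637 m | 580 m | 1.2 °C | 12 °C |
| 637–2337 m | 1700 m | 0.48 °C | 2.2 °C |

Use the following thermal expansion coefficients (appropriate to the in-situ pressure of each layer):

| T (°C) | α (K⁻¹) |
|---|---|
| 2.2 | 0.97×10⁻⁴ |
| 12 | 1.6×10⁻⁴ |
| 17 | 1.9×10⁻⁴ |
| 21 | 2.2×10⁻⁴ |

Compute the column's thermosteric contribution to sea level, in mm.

Layer 1 at 21 °C → α = 2.2×10⁻⁴ K⁻¹
Layer 2 at 12 °C → α = 1.6×10⁻⁴ K⁻¹
Layer 3 at 2.2 °C → α = 0.97×10⁻⁴ K⁻¹
1.9 × 2.2×10⁻⁴ × 57 = 0.023826 m
1.6×10⁻⁴ × 580 × 1.2 = 0.11136 m
0.97×10⁻⁴ × 1700 × 0.48 = 0.079152 m
Δh = 0.023826 + 0.11136 + 0.079152 = 0.214338 m

210 mm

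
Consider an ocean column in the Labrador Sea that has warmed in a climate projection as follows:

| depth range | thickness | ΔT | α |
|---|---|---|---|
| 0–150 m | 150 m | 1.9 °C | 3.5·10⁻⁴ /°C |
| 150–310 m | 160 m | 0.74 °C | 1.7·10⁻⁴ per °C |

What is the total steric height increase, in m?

Δh ≈ 0.12 m

Layer 1: 1.9 × 3.5×10⁻⁴ × 150 = 0.09975 m
Layer 2: 0.74 × 160 × 1.7×10⁻⁴ = 0.020128 m
Δh = 0.09975 + 0.020128 = 0.119878 m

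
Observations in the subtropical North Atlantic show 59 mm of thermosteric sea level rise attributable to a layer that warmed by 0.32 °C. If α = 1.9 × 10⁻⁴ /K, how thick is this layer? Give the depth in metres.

H = Δh/(αΔT) = 0.059 / (1.9×10⁻⁴ × 0.32) ≈ 970.4 m

about 970 m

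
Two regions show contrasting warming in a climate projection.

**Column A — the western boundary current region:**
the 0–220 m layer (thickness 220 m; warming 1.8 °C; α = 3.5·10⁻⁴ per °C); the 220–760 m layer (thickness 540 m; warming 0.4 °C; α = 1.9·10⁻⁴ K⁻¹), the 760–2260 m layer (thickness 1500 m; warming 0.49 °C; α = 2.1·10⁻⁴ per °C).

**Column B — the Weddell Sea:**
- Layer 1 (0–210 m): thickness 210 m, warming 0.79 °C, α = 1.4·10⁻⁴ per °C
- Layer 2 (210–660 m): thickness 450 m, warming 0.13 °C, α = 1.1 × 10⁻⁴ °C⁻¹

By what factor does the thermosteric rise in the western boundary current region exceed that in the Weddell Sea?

a factor of 11.3

A 0–220 m: 220 × 3.5×10⁻⁴ × 1.8 = 0.13860 m
A 1.9×10⁻⁴ × 540 × 0.4 = 0.04104 m
A 0.49 × 2.1×10⁻⁴ × 1500 = 0.15435 m
A total: 0.33399 m
B Layer 1: 1.4×10⁻⁴ × 0.79 × 210 = 0.023226 m
B Layer 2: 0.13 × 1.1×10⁻⁴ × 450 = 0.006435 m
B total: 0.029661 m
Ratio: 0.33399 / 0.029661 ≈ 11.26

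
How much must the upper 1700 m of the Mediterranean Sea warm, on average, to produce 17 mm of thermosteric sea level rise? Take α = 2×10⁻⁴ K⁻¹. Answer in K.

0.0500 K

ΔT = Δh/(αH) = 0.017 / (2×10⁻⁴ × 1700) = 0.05000 K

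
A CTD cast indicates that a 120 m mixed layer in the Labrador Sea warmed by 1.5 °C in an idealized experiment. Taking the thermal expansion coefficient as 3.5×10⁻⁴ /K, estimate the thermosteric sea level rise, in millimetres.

Δh = αΔT·H = 3.5×10⁻⁴ × 1.5 × 120 = 0.06300 m

63.0 mm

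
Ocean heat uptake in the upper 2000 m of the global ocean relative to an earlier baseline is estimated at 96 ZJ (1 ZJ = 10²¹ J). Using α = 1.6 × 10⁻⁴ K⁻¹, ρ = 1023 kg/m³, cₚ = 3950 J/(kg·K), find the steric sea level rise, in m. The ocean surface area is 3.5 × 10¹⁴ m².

Δh ≈ 0.011 m

Per unit area: Q = 96×10²¹ / (3.5×10¹⁴) ≈ 2.743×10⁸ J/m²
Δh = αQ/(ρcₚ) = 1.6×10⁻⁴ × 2.743×10⁸ / (1023 × 3950) ≈ 0.010861 m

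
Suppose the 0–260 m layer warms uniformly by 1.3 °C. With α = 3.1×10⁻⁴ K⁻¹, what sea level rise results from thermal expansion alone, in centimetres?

Δh ≈ 10 cm

Δh = αΔT·H = 3.1×10⁻⁴ × 1.3 × 260 = 0.10478 m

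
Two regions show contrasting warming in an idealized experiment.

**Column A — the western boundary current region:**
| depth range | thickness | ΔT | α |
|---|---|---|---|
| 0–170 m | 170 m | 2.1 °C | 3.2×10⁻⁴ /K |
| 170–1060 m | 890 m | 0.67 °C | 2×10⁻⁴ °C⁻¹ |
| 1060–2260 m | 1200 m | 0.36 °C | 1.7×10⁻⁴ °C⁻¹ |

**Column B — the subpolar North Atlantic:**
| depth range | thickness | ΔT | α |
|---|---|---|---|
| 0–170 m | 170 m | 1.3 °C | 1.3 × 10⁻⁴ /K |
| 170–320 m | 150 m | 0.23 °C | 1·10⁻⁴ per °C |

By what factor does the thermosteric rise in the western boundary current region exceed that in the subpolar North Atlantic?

≈ 9.54×

A Layer 1: 2.1 × 170 × 3.2×10⁻⁴ = 0.11424 m
A Layer 2: 890 × 2×10⁻⁴ × 0.67 = 0.11926 m
A 0.36 × 1.7×10⁻⁴ × 1200 = 0.07344 m
A total: 0.30694 m
B 0–170 m: 170 × 1.3×10⁻⁴ × 1.3 = 0.02873 m
B 170–320 m: 0.23 × 1×10⁻⁴ × 150 = 0.00345 m
B total: 0.03218 m
Ratio: 0.30694 / 0.03218 ≈ 9.538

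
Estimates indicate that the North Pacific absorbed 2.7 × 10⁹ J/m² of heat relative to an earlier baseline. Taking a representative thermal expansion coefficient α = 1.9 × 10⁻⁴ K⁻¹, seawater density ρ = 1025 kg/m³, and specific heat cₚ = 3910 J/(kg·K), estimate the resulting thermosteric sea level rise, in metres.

0.13 m

Δh = αQ/(ρcₚ) = 1.9×10⁻⁴ × 2.7×10⁹ / (1025 × 3910) ≈ 0.12800 m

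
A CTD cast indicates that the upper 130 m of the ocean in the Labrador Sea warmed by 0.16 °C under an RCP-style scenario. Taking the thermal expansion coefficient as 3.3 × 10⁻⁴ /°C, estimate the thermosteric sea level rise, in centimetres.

Δh = αΔT·H = 3.3×10⁻⁴ × 0.16 × 130 = 0.006864 m

0.69 cm of thermosteric rise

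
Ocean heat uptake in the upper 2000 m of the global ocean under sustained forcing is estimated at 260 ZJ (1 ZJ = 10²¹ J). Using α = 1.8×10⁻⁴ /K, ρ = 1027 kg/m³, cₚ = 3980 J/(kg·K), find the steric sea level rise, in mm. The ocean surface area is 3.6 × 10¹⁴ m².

Per unit area: Q = 260×10²¹ / (3.6×10¹⁴) ≈ 7.222×10⁸ J/m²
Δh = αQ/(ρcₚ) = 1.8×10⁻⁴ × 7.222×10⁸ / (1027 × 3980) ≈ 0.031804 m

31.8 mm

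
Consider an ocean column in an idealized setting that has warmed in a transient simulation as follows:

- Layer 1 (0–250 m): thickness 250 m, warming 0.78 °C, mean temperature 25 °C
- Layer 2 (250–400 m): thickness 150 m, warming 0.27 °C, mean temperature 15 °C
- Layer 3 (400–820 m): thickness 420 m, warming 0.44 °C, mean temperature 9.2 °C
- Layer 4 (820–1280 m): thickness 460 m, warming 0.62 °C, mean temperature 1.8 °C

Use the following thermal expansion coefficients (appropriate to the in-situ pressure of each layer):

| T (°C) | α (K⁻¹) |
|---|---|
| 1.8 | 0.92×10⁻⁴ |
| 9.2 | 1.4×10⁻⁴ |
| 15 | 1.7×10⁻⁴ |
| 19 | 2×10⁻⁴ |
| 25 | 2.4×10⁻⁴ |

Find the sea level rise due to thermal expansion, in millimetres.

Layer 1 at 25 °C → α = 2.4×10⁻⁴ K⁻¹
Layer 2 at 15 °C → α = 1.7×10⁻⁴ K⁻¹
Layer 3 at 9.2 °C → α = 1.4×10⁻⁴ K⁻¹
Layer 4 at 1.8 °C → α = 0.92×10⁻⁴ K⁻¹
2.4×10⁻⁴ × 250 × 0.78 = 0.04680 m
150 × 1.7×10⁻⁴ × 0.27 = 0.006885 m
1.4×10⁻⁴ × 0.44 × 420 = 0.025872 m
460 × 0.92×10⁻⁴ × 0.62 = 0.0262384 m
Δh = 0.04680 + 0.006885 + 0.025872 + 0.0262384 = 0.1057954 m ≈ 106 mm

106 mm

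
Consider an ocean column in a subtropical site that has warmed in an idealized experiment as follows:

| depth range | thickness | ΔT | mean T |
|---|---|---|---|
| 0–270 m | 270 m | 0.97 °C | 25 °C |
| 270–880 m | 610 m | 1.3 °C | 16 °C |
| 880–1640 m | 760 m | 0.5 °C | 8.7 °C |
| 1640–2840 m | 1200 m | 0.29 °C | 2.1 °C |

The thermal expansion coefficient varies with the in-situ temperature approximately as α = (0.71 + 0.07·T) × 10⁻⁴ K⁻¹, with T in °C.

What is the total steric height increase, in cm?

about 28.9 cm

Layer 1: α = (0.71 + 0.07×25)×10⁻⁴ = 2.46×10⁻⁴ K⁻¹
Layer 2: α = (0.71 + 0.07×16)×10⁻⁴ = 1.83×10⁻⁴ K⁻¹
Layer 3: α = (0.71 + 0.07×8.7)×10⁻⁴ = 1.319×10⁻⁴ K⁻¹
Layer 4: α = (0.71 + 0.07×2.1)×10⁻⁴ = 0.857×10⁻⁴ K⁻¹
0.97 × 270 × 2.46×10⁻⁴ = 0.0644274 m
270–880 m: 1.3 × 610 × 1.83×10⁻⁴ = 0.145119 m
Layer 3: 0.5 × 760 × 1.319×10⁻⁴ = 0.050122 m
1200 × 0.29 × 0.857×10⁻⁴ = 0.0298236 m
Δh = 0.0644274 + 0.145119 + 0.050122 + 0.0298236 = 0.289492 m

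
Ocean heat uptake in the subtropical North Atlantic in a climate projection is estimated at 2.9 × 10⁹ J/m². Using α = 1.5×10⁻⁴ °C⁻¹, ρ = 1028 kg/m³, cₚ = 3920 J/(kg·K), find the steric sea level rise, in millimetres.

Δh = 110 mm

Δh = αQ/(ρcₚ) = 1.5×10⁻⁴ × 2.9×10⁹ / (1028 × 3920) ≈ 0.10795 m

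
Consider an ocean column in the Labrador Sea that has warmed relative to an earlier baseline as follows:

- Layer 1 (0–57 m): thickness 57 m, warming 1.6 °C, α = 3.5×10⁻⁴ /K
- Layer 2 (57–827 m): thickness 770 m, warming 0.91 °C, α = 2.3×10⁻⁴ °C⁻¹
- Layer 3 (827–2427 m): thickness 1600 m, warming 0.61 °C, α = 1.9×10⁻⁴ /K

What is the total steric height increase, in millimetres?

379 mm

3.5×10⁻⁴ × 57 × 1.6 = 0.03192 m
Layer 2: 0.91 × 2.3×10⁻⁴ × 770 = 0.161161 m
1.9×10⁻⁴ × 0.61 × 1600 = 0.18544 m
Δh = 0.03192 + 0.161161 + 0.18544 = 0.378521 m ≈ 379 mm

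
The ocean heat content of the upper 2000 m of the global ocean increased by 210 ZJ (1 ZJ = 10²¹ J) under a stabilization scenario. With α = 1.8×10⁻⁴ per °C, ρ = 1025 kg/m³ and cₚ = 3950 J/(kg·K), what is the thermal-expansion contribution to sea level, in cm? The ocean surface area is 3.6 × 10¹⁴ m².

Δh ≈ 2.59 cm

Per unit area: Q = 210×10²¹ / (3.6×10¹⁴) ≈ 5.833×10⁸ J/m²
Δh = αQ/(ρcₚ) = 1.8×10⁻⁴ × 5.833×10⁸ / (1025 × 3950) ≈ 0.025932 m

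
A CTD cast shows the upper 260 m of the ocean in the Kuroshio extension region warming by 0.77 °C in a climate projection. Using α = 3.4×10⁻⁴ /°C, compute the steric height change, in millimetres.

Δh = αΔT·H = 3.4×10⁻⁴ × 0.77 × 260 = 0.068068 m

68.1 mm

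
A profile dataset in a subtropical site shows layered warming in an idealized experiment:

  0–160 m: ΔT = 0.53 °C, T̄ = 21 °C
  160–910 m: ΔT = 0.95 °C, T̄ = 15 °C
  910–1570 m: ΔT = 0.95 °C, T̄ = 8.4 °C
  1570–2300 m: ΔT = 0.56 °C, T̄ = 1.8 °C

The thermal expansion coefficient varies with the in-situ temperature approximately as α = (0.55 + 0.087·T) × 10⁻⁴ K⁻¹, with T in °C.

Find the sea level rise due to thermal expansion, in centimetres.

Δh ≈ 26.2 cm

Layer 1: α = (0.55 + 0.087×21)×10⁻⁴ = 2.377×10⁻⁴ K⁻¹
Layer 2: α = (0.55 + 0.087×15)×10⁻⁴ = 1.855×10⁻⁴ K⁻¹
Layer 3: α = (0.55 + 0.087×8.4)×10⁻⁴ = 1.2808×10⁻⁴ K⁻¹
Layer 4: α = (0.55 + 0.087×1.8)×10⁻⁴ = 0.7066×10⁻⁴ K⁻¹
Layer 1: 2.377×10⁻⁴ × 0.53 × 160 = 0.02015696 m
160–910 m: 0.95 × 1.855×10⁻⁴ × 750 = 0.13216875 m
Layer 3: 660 × 1.2808×10⁻⁴ × 0.95 = 0.08030616 m
730 × 0.7066×10⁻⁴ × 0.56 = 0.028885808 m
Δh = 0.02015696 + 0.13216875 + 0.08030616 + 0.028885808 = 0.261517678 m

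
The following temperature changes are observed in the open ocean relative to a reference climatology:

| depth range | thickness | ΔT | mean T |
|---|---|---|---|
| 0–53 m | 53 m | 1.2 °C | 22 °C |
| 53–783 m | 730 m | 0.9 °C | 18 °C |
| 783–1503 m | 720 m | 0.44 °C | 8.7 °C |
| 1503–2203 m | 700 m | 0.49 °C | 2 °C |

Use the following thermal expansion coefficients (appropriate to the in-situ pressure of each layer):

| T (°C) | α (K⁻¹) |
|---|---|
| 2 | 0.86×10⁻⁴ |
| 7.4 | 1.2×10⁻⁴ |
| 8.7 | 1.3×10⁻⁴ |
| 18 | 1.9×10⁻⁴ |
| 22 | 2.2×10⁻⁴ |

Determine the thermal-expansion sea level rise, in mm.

210 mm of thermosteric rise

Layer 1 at 22 °C → α = 2.2×10⁻⁴ K⁻¹
Layer 2 at 18 °C → α = 1.9×10⁻⁴ K⁻¹
Layer 3 at 8.7 °C → α = 1.3×10⁻⁴ K⁻¹
Layer 4 at 2 °C → α = 0.86×10⁻⁴ K⁻¹
Layer 1: 2.2×10⁻⁴ × 1.2 × 53 = 0.013992 m
53–783 m: 0.9 × 1.9×10⁻⁴ × 730 = 0.12483 m
783–1503 m: 0.44 × 1.3×10⁻⁴ × 720 = 0.041184 m
1503–2203 m: 700 × 0.86×10⁻⁴ × 0.49 = 0.029498 m
Δh = 0.013992 + 0.12483 + 0.041184 + 0.029498 = 0.209504 m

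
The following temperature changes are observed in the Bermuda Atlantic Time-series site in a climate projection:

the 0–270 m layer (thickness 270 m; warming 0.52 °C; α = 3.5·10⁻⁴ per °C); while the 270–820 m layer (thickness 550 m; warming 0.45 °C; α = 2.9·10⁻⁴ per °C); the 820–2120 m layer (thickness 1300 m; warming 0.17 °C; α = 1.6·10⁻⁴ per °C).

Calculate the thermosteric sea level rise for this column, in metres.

0.156 m

270 × 3.5×10⁻⁴ × 0.52 = 0.04914 m
550 × 2.9×10⁻⁴ × 0.45 = 0.071775 m
Layer 3: 0.17 × 1300 × 1.6×10⁻⁴ = 0.03536 m
Δh = 0.04914 + 0.071775 + 0.03536 = 0.156275 m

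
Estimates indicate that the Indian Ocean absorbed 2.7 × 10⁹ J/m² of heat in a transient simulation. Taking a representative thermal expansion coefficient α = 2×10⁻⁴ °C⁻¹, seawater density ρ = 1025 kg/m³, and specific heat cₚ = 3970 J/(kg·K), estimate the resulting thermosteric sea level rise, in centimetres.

Δh = αQ/(ρcₚ) = 2×10⁻⁴ × 2.7×10⁹ / (1025 × 3970) ≈ 0.13270 m

about 13.3 cm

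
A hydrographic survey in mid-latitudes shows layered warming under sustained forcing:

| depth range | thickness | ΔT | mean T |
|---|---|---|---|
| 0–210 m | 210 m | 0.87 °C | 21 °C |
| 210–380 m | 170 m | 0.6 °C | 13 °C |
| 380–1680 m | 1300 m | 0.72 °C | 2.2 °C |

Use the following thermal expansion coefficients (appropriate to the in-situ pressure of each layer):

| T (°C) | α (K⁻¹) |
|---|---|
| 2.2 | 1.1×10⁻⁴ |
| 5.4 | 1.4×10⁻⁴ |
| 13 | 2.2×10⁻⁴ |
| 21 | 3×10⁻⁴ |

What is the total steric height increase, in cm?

Layer 1 at 21 °C → α = 3×10⁻⁴ K⁻¹
Layer 2 at 13 °C → α = 2.2×10⁻⁴ K⁻¹
Layer 3 at 2.2 °C → α = 1.1×10⁻⁴ K⁻¹
Layer 1: 0.87 × 210 × 3×10⁻⁴ = 0.05481 m
Layer 2: 2.2×10⁻⁴ × 0.6 × 170 = 0.02244 m
380–1680 m: 1300 × 1.1×10⁻⁴ × 0.72 = 0.10296 m
Δh = 0.05481 + 0.02244 + 0.10296 = 0.18021 m ≈ 18.0 cm

about 18.0 cm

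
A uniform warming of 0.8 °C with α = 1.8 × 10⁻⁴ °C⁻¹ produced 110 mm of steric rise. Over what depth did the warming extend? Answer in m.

760 m

H = Δh/(αΔT) = 0.11 / (1.8×10⁻⁴ × 0.8) ≈ 763.9 m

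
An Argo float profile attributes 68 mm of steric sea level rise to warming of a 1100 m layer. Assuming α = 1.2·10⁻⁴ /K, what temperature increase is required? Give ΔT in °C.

ΔT = Δh/(αH) = 0.068 / (1.2×10⁻⁴ × 1100) ≈ 0.5152 °C

ΔT ≈ 0.515 °C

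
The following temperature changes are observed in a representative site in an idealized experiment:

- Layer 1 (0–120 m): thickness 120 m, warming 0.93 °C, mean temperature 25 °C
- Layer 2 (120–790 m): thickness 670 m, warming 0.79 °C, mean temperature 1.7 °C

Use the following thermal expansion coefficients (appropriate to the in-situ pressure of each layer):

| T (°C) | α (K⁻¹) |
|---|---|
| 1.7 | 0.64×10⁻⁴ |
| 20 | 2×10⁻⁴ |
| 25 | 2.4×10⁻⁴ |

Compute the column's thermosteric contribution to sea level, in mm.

Layer 1 at 25 °C → α = 2.4×10⁻⁴ K⁻¹
Layer 2 at 1.7 °C → α = 0.64×10⁻⁴ K⁻¹
Layer 1: 120 × 0.93 × 2.4×10⁻⁴ = 0.026784 m
Layer 2: 0.79 × 670 × 0.64×10⁻⁴ = 0.0338752 m
Δh = 0.026784 + 0.0338752 = 0.0606592 m

60.7 mm of thermosteric rise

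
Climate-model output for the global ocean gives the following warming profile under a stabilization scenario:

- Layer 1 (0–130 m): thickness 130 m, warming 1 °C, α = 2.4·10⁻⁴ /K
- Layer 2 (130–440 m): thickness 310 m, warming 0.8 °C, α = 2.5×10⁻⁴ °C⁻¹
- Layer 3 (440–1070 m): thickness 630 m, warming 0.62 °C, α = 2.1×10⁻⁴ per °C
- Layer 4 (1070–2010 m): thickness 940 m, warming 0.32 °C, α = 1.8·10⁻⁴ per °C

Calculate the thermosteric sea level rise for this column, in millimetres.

Layer 1: 130 × 1 × 2.4×10⁻⁴ = 0.03120 m
0.8 × 310 × 2.5×10⁻⁴ = 0.06200 m
440–1070 m: 630 × 0.62 × 2.1×10⁻⁴ = 0.082026 m
940 × 0.32 × 1.8×10⁻⁴ = 0.054144 m
Δh = 0.03120 + 0.06200 + 0.082026 + 0.054144 = 0.22937 m

Δh ≈ 229 mm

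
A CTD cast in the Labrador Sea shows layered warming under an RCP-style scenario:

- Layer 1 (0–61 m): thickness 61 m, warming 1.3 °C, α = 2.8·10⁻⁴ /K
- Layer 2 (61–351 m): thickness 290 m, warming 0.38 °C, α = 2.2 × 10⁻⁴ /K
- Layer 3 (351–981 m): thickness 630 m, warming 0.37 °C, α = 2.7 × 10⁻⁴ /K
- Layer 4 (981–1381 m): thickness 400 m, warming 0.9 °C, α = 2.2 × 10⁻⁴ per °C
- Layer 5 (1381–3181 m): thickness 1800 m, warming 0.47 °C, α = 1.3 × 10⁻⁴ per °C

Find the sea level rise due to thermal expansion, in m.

1.3 × 2.8×10⁻⁴ × 61 = 0.022204 m
Layer 2: 0.38 × 2.2×10⁻⁴ × 290 = 0.024244 m
351–981 m: 2.7×10⁻⁴ × 0.37 × 630 = 0.062937 m
2.2×10⁻⁴ × 400 × 0.9 = 0.07920 m
1381–3181 m: 1.3×10⁻⁴ × 1800 × 0.47 = 0.10998 m
Δh = 0.022204 + 0.024244 + 0.062937 + 0.07920 + 0.10998 = 0.298565 m ≈ 0.299 m

Δh ≈ 0.299 m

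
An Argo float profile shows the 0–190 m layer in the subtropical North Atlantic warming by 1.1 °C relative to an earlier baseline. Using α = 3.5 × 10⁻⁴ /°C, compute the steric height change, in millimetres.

Δh = αΔT·H = 3.5×10⁻⁴ × 1.1 × 190 = 0.07315 m

Δh ≈ 73 mm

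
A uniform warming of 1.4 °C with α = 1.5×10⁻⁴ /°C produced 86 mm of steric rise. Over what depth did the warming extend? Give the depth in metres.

about 410 m

H = Δh/(αΔT) = 0.086 / (1.5×10⁻⁴ × 1.4) ≈ 409.5 m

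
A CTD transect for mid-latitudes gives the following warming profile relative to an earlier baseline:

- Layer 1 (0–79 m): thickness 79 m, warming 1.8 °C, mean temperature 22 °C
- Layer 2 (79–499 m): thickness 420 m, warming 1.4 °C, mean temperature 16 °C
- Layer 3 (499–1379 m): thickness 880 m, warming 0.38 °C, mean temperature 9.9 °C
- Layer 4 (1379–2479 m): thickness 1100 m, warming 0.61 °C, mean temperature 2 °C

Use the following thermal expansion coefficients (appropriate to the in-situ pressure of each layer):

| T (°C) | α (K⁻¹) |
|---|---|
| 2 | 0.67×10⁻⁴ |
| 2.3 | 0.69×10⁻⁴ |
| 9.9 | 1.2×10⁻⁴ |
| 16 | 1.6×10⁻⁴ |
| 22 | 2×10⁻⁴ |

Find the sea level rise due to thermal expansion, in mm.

Layer 1 at 22 °C → α = 2×10⁻⁴ K⁻¹
Layer 2 at 16 °C → α = 1.6×10⁻⁴ K⁻¹
Layer 3 at 9.9 °C → α = 1.2×10⁻⁴ K⁻¹
Layer 4 at 2 °C → α = 0.67×10⁻⁴ K⁻¹
0–79 m: 1.8 × 79 × 2×10⁻⁴ = 0.02844 m
79–499 m: 1.6×10⁻⁴ × 1.4 × 420 = 0.09408 m
Layer 3: 1.2×10⁻⁴ × 880 × 0.38 = 0.040128 m
1379–2479 m: 0.61 × 1100 × 0.67×10⁻⁴ = 0.044957 m
Δh = 0.02844 + 0.09408 + 0.040128 + 0.044957 = 0.207605 m

208 mm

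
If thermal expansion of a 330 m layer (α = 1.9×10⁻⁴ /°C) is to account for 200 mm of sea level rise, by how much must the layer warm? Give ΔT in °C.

ΔT = Δh/(αH) = 0.2 / (1.9×10⁻⁴ × 330) ≈ 3.190 °C

ΔT ≈ 3.2 °C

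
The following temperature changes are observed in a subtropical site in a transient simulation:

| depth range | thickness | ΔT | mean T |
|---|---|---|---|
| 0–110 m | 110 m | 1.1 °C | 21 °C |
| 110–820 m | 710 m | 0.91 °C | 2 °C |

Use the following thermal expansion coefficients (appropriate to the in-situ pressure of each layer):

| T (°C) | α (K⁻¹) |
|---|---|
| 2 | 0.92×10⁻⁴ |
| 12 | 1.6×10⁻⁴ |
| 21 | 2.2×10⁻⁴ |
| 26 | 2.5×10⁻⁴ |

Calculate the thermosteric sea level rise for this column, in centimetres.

8.6 cm

Layer 1 at 21 °C → α = 2.2×10⁻⁴ K⁻¹
Layer 2 at 2 °C → α = 0.92×10⁻⁴ K⁻¹
Layer 1: 2.2×10⁻⁴ × 1.1 × 110 = 0.02662 m
Layer 2: 0.91 × 0.92×10⁻⁴ × 710 = 0.0594412 m
Δh = 0.02662 + 0.0594412 = 0.0860612 m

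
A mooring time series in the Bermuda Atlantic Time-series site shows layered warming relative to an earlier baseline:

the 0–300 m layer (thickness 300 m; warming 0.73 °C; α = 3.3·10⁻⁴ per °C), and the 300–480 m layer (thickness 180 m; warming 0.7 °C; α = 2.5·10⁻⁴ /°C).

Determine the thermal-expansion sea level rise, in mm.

100 mm

0.73 × 300 × 3.3×10⁻⁴ = 0.07227 m
300–480 m: 2.5×10⁻⁴ × 180 × 0.7 = 0.03150 m
Δh = 0.07227 + 0.03150 = 0.10377 m ≈ 100 mm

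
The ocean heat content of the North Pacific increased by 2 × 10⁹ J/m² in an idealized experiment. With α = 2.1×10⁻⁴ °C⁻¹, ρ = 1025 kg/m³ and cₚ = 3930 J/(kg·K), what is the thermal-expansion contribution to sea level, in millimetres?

about 104 mm

Δh = αQ/(ρcₚ) = 2.1×10⁻⁴ × 2×10⁹ / (1025 × 3930) ≈ 0.10426 m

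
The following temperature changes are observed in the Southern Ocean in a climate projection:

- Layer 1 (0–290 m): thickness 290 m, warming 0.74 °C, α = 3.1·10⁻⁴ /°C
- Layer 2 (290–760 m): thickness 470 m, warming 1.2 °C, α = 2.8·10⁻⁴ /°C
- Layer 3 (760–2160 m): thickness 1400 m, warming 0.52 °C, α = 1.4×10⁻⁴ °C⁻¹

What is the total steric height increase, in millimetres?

0.74 × 290 × 3.1×10⁻⁴ = 0.066526 m
470 × 1.2 × 2.8×10⁻⁴ = 0.15792 m
Layer 3: 1400 × 0.52 × 1.4×10⁻⁴ = 0.10192 m
Δh = 0.066526 + 0.15792 + 0.10192 = 0.326366 m ≈ 326 mm

about 326 mm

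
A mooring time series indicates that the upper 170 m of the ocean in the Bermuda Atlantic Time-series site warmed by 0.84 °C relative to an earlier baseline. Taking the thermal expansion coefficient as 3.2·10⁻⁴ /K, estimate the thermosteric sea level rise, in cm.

about 4.57 cm

Δh = αΔT·H = 3.2×10⁻⁴ × 0.84 × 170 = 0.045696 m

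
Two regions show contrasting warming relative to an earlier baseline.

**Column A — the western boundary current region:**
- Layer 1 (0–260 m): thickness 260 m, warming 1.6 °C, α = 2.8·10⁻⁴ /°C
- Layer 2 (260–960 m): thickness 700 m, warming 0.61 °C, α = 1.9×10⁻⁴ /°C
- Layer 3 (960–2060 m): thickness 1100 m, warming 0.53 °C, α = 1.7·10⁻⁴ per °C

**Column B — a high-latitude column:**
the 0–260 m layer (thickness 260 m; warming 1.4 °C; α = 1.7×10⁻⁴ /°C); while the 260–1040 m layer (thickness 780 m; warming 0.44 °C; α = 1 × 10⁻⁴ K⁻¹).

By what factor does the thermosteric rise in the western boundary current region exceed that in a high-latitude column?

≈ 3.1×

A 1.6 × 260 × 2.8×10⁻⁴ = 0.11648 m
A 700 × 0.61 × 1.9×10⁻⁴ = 0.08113 m
A 960–2060 m: 0.53 × 1100 × 1.7×10⁻⁴ = 0.09911 m
A total: 0.29672 m
B Layer 1: 260 × 1.4 × 1.7×10⁻⁴ = 0.06188 m
B 260–1040 m: 0.44 × 1×10⁻⁴ × 780 = 0.03432 m
B total: 0.09620 m
Ratio: 0.29672 / 0.09620 ≈ 3.084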